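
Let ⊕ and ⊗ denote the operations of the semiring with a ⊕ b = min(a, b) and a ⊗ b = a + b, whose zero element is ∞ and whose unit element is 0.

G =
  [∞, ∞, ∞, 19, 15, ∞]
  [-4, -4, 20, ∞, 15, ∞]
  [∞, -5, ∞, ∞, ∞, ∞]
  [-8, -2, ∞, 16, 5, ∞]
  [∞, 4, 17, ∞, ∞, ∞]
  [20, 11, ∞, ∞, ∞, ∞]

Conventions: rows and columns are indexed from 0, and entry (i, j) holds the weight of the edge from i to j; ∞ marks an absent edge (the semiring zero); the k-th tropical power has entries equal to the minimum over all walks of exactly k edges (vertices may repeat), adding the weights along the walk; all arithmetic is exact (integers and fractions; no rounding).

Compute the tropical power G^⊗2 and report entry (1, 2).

G^⊗2:
  [11, 17, 32, 35, 24, ∞]
  [-8, -8, 16, 15, 11, ∞]
  [-9, -9, 15, ∞, 10, ∞]
  [-6, -6, 18, 11, 7, ∞]
  [0, 0, 24, ∞, 19, ∞]
  [7, 7, 31, 39, 26, ∞]
Key observation: the optimum is the walk 1->1->2, with weight (-4) + 20 = 16.
Optimal value attained by: walk 1->1->2.
Answer: (G^⊗2)[1][2] = 16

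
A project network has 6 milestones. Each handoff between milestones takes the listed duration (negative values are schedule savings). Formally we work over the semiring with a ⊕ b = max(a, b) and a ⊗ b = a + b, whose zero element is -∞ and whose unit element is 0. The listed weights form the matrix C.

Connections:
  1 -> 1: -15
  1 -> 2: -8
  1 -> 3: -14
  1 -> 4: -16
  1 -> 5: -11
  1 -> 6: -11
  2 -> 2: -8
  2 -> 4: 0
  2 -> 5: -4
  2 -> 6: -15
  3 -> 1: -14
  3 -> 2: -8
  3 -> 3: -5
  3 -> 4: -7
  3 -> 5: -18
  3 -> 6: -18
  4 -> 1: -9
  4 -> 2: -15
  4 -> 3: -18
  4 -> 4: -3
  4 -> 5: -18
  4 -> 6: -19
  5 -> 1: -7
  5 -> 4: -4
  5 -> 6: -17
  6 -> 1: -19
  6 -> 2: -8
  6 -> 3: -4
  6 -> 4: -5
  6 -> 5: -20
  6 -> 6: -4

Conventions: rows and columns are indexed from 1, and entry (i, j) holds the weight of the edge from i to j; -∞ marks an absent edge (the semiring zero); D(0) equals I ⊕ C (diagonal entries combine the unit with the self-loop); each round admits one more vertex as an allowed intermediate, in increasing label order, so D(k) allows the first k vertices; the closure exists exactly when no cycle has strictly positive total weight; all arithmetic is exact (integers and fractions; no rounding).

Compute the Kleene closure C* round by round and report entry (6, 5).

D(0):
  [0, -8, -14, -16, -11, -11]
  [-∞, 0, -∞, 0, -4, -15]
  [-14, -8, 0, -7, -18, -18]
  [-9, -15, -18, 0, -18, -19]
  [-7, -∞, -∞, -4, 0, -17]
  [-19, -8, -4, -5, -20, 0]
D(1):
  [0, -8, -14, -16, -11, -11]
  [-∞, 0, -∞, 0, -4, -15]
  [-14, -8, 0, -7, -18, -18]
  [-9, -15, -18, 0, -18, -19]
  [-7, -15, -21, -4, 0, -17]
  [-19, -8, -4, -5, -20, 0]
D(2):
  [0, -8, -14, -8, -11, -11]
  [-∞, 0, -∞, 0, -4, -15]
  [-14, -8, 0, -7, -12, -18]
  [-9, -15, -18, 0, -18, -19]
  [-7, -15, -21, -4, 0, -17]
  [-19, -8, -4, -5, -12, 0]
D(3):
  [0, -8, -14, -8, -11, -11]
  [-∞, 0, -∞, 0, -4, -15]
  [-14, -8, 0, -7, -12, -18]
  [-9, -15, -18, 0, -18, -19]
  [-7, -15, -21, -4, 0, -17]
  [-18, -8, -4, -5, -12, 0]
D(4):
  [0, -8, -14, -8, -11, -11]
  [-9, 0, -18, 0, -4, -15]
  [-14, -8, 0, -7, -12, -18]
  [-9, -15, -18, 0, -18, -19]
  [-7, -15, -21, -4, 0, -17]
  [-14, -8, -4, -5, -12, 0]
D(5):
  [0, -8, -14, -8, -11, -11]
  [-9, 0, -18, 0, -4, -15]
  [-14, -8, 0, -7, -12, -18]
  [-9, -15, -18, 0, -18, -19]
  [-7, -15, -21, -4, 0, -17]
  [-14, -8, -4, -5, -12, 0]
D(6):
  [0, -8, -14, -8, -11, -11]
  [-9, 0, -18, 0, -4, -15]
  [-14, -8, 0, -7, -12, -18]
  [-9, -15, -18, 0, -18, -19]
  [-7, -15, -21, -4, 0, -17]
  [-14, -8, -4, -5, -12, 0]
Answer: C*[6][5] = -12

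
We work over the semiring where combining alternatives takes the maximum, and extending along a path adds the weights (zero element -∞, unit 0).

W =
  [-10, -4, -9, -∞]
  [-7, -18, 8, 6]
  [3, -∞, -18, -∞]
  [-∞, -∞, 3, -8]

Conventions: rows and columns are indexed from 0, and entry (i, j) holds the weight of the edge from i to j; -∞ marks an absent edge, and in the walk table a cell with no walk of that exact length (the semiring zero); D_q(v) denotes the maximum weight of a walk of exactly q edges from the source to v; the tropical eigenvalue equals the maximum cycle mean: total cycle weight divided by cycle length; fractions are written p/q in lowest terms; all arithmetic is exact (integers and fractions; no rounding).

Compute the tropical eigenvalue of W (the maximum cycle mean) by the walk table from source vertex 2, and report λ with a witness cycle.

q=0: [-∞, -∞, 0, -∞]
q=1: [3, -∞, -18, -∞]
q=2: [-7, -1, -6, -∞]
q=3: [-3, -11, 7, 5]
q=4: [10, -7, 8, -3]
Optimal cycle mean attained by: cycle 0->1->2->0, total (-4) + 8 + 3, length 3.
Answer: λ = 7/3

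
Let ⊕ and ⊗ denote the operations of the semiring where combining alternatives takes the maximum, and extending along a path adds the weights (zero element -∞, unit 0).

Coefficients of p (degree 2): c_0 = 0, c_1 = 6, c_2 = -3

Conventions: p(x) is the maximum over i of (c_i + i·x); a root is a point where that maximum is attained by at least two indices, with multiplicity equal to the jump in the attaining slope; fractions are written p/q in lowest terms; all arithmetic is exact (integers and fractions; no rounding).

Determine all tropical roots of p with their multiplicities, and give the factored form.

hull edge (i=0, c=0) to (i=1, c=6): slope 6, span 1
hull edge (i=1, c=6) to (i=2, c=-3): slope -9, span 1
Factored form: p(x) = -3 ⊗ (x ⊕ (-6)) ⊗ (x ⊕ 9)
Answer: roots = -6 (mult 1), 9 (mult 1)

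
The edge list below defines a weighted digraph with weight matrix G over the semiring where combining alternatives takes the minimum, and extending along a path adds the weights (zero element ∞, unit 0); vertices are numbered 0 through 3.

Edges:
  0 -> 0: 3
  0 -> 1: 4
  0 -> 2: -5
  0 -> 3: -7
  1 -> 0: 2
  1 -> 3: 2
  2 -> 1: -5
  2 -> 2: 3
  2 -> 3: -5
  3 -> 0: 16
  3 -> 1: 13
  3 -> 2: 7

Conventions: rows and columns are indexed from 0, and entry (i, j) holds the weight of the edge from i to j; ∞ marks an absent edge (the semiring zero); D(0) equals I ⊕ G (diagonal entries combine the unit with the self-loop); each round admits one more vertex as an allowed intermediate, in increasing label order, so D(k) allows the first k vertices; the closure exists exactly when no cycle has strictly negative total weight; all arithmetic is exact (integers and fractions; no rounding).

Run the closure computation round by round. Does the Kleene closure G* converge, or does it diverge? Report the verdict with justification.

D(0):
  [0, 4, -5, -7]
  [2, 0, ∞, 2]
  [∞, -5, 0, -5]
  [16, 13, 7, 0]
D(1):
  [0, 4, -5, -7]
  [2, 0, -3, -5]
  [∞, -5, 0, -5]
  [16, 13, 7, 0]
Detection: at round 2, diagonal entry (2, 2) turns strictly negative.
Key observation: the cycle 2->1->0->2 has total weight (-5) + 2 + (-5), which is strictly negative.
Answer: DIVERGES — negative cycle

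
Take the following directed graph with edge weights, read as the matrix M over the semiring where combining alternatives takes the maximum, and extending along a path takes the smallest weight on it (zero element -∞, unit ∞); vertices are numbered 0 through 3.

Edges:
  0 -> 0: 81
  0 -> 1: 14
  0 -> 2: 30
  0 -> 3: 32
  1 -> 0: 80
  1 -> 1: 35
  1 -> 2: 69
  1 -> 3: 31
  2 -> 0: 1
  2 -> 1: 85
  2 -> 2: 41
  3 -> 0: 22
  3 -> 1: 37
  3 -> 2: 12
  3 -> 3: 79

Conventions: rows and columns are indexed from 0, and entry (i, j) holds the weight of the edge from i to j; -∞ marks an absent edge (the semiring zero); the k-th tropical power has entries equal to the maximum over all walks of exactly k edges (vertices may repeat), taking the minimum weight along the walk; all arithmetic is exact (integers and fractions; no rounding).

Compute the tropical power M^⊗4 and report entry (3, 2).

M^⊗2:
  [81, 32, 30, 32]
  [80, 69, 41, 32]
  [80, 41, 69, 31]
  [37, 37, 37, 79]
M^⊗3:
  [81, 32, 32, 32]
  [80, 41, 69, 32]
  [80, 69, 41, 32]
  [37, 37, 37, 79]
M^⊗4:
  [81, 32, 32, 32]
  [80, 69, 41, 32]
  [80, 41, 69, 32]
  [37, 37, 37, 79]
Key observation: the optimum is the walk 3->1->2->1->2, with weight 37 min 69 min 85 min 69 = 37.
Optimal value attained by: walk 3->1->2->1->2.
Answer: (M^⊗4)[3][2] = 37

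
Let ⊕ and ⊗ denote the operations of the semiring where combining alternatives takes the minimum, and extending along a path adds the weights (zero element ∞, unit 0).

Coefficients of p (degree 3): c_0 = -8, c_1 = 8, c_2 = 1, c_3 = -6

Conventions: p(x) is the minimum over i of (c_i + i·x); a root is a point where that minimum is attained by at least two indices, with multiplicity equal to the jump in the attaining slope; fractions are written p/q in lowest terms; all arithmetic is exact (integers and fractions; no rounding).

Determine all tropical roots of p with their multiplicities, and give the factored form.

hull edge (i=0, c=-8) to (i=3, c=-6): slope 2/3, span 3
Factored form: p(x) = -6 ⊗ (x ⊕ (-2/3)) ⊗ (x ⊕ (-2/3)) ⊗ (x ⊕ (-2/3))
Answer: roots = -2/3 (mult 3)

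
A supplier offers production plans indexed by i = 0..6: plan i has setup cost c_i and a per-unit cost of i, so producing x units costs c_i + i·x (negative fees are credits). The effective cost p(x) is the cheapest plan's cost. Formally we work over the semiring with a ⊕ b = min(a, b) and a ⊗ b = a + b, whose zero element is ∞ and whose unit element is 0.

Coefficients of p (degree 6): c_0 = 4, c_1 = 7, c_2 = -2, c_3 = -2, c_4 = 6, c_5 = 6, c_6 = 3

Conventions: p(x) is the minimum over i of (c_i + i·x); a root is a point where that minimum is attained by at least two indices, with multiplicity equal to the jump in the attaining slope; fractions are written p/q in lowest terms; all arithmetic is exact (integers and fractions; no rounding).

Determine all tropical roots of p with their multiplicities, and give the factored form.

hull edge (i=0, c=4) to (i=2, c=-2): slope -3, span 2
hull edge (i=2, c=-2) to (i=3, c=-2): slope 0, span 1
hull edge (i=3, c=-2) to (i=6, c=3): slope 5/3, span 3
Factored form: p(x) = 3 ⊗ (x ⊕ (-5/3)) ⊗ (x ⊕ (-5/3)) ⊗ (x ⊕ (-5/3)) ⊗ (x ⊕ 0) ⊗ (x ⊕ 3) ⊗ (x ⊕ 3)
Answer: roots = -5/3 (mult 3), 0 (mult 1), 3 (mult 2)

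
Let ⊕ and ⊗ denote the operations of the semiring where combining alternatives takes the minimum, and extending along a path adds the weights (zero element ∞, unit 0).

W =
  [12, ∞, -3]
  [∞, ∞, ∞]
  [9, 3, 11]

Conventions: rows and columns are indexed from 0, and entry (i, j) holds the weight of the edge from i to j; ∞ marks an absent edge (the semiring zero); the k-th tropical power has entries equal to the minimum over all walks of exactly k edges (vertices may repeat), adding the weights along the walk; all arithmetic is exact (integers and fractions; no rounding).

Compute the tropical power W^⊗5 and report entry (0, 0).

W^⊗2:
  [6, 0, 8]
  [∞, ∞, ∞]
  [20, 14, 6]
W^⊗3:
  [17, 11, 3]
  [∞, ∞, ∞]
  [15, 9, 17]
W^⊗4:
  [12, 6, 14]
  [∞, ∞, ∞]
  [26, 20, 12]
W^⊗5:
  [23, 17, 9]
  [∞, ∞, ∞]
  [21, 15, 23]
Key observation: the optimum is the walk 0->2->0->2->2->0, with weight (-3) + 9 + (-3) + 11 + 9 = 23.
Optimal value attained by: walk 0->2->0->2->2->0.
Answer: (W^⊗5)[0][0] = 23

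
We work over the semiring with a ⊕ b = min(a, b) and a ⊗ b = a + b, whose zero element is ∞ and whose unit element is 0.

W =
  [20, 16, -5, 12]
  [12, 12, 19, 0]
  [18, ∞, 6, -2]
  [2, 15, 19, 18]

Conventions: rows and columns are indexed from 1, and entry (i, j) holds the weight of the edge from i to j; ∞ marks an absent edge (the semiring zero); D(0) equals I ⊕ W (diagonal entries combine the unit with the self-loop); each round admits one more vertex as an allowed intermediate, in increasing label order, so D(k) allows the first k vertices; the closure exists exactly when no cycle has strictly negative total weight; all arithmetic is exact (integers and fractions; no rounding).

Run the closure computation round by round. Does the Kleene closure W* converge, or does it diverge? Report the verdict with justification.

D(0):
  [0, 16, -5, 12]
  [12, 0, 19, 0]
  [18, ∞, 0, -2]
  [2, 15, 19, 0]
D(1):
  [0, 16, -5, 12]
  [12, 0, 7, 0]
  [18, 34, 0, -2]
  [2, 15, -3, 0]
D(2):
  [0, 16, -5, 12]
  [12, 0, 7, 0]
  [18, 34, 0, -2]
  [2, 15, -3, 0]
Detection: at round 3, diagonal entry (4, 4) turns strictly negative.
Key observation: the cycle 4->1->3->4 has total weight 2 + (-5) + (-2), which is strictly negative.
Answer: DIVERGES — negative cycle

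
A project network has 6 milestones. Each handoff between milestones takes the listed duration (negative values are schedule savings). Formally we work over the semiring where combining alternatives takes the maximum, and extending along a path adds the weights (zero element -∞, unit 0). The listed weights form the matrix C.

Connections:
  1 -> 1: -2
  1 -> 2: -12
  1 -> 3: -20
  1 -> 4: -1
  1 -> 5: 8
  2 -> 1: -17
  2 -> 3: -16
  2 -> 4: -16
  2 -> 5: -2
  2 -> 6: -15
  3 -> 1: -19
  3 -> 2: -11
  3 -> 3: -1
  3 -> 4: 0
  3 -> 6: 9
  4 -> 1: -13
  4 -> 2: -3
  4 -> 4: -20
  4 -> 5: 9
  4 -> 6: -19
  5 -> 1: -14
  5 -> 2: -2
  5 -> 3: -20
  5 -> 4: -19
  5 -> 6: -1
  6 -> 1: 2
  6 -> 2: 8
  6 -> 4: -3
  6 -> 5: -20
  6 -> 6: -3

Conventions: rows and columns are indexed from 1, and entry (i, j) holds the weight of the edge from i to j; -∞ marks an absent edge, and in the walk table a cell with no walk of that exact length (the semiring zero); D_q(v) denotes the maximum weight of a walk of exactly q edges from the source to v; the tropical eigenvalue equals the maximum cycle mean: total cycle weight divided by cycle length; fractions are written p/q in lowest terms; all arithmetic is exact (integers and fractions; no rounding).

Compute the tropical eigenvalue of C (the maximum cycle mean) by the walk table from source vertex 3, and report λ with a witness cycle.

q=0: [-∞, -∞, 0, -∞, -∞, -∞]
q=1: [-19, -11, -1, 0, -∞, 9]
q=2: [11, 17, -2, 6, 9, 8]
q=3: [10, 16, 1, 10, 19, 8]
q=4: [10, 17, 0, 9, 19, 18]
q=5: [20, 26, 1, 15, 18, 18]
q=6: [20, 26, 10, 19, 28, 17]
Optimal cycle mean attained by: cycle 1->5->6->1, total 8 + (-1) + 2, length 3.
Answer: λ = 3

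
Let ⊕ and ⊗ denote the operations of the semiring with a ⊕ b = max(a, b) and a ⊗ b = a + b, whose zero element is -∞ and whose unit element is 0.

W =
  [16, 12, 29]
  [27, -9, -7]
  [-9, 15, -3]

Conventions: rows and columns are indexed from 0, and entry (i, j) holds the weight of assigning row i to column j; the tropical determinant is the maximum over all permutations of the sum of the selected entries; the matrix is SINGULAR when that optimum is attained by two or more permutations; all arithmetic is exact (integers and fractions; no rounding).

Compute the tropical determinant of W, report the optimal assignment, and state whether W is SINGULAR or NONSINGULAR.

σ = (0, 1, 2): 16 + (-9) + (-3) = 4
σ = (0, 2, 1): 16 + (-7) + 15 = 24
σ = (1, 0, 2): 12 + 27 + (-3) = 36
σ = (1, 2, 0): 12 + (-7) + (-9) = -4
σ = (2, 0, 1): 29 + 27 + 15 = 71
σ = (2, 1, 0): 29 + (-9) + (-9) = 11
Optimal value attained by: σ = (2, 0, 1).
Answer: det⊕(W) = 71; verdict: NONSINGULAR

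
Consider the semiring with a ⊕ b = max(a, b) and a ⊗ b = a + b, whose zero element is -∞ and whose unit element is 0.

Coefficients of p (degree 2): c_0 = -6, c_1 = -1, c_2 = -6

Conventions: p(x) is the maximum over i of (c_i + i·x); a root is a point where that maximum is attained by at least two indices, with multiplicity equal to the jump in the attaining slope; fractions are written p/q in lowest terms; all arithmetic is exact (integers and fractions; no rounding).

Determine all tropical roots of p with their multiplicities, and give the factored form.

hull edge (i=0, c=-6) to (i=1, c=-1): slope 5, span 1
hull edge (i=1, c=-1) to (i=2, c=-6): slope -5, span 1
Factored form: p(x) = -6 ⊗ (x ⊕ (-5)) ⊗ (x ⊕ 5)
Answer: roots = -5 (mult 1), 5 (mult 1)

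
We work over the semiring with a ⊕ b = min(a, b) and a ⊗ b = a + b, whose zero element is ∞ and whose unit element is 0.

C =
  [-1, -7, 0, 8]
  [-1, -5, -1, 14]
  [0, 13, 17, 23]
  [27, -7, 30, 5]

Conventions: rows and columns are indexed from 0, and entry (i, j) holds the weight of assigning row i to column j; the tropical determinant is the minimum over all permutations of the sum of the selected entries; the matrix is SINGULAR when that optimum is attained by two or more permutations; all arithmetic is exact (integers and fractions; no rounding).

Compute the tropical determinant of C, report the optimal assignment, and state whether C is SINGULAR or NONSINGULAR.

σ = (0, 1, 2, 3): (-1) + (-5) + 17 + 5 = 16
σ = (0, 1, 3, 2): (-1) + (-5) + 23 + 30 = 47
σ = (0, 2, 1, 3): (-1) + (-1) + 13 + 5 = 16
σ = (0, 2, 3, 1): (-1) + (-1) + 23 + (-7) = 14
σ = (0, 3, 1, 2): (-1) + 14 + 13 + 30 = 56
σ = (0, 3, 2, 1): (-1) + 14 + 17 + (-7) = 23
σ = (1, 0, 2, 3): (-7) + (-1) + 17 + 5 = 14
σ = (1, 0, 3, 2): (-7) + (-1) + 23 + 30 = 45
σ = (1, 2, 0, 3): (-7) + (-1) + 0 + 5 = -3
σ = (1, 2, 3, 0): (-7) + (-1) + 23 + 27 = 42
σ = (1, 3, 0, 2): (-7) + 14 + 0 + 30 = 37
σ = (1, 3, 2, 0): (-7) + 14 + 17 + 27 = 51
σ = (2, 0, 1, 3): 0 + (-1) + 13 + 5 = 17
σ = (2, 0, 3, 1): 0 + (-1) + 23 + (-7) = 15
σ = (2, 1, 0, 3): 0 + (-5) + 0 + 5 = 0
σ = (2, 1, 3, 0): 0 + (-5) + 23 + 27 = 45
σ = (2, 3, 0, 1): 0 + 14 + 0 + (-7) = 7
σ = (2, 3, 1, 0): 0 + 14 + 13 + 27 = 54
σ = (3, 0, 1, 2): 8 + (-1) + 13 + 30 = 50
σ = (3, 0, 2, 1): 8 + (-1) + 17 + (-7) = 17
σ = (3, 1, 0, 2): 8 + (-5) + 0 + 30 = 33
σ = (3, 1, 2, 0): 8 + (-5) + 17 + 27 = 47
σ = (3, 2, 0, 1): 8 + (-1) + 0 + (-7) = 0
σ = (3, 2, 1, 0): 8 + (-1) + 13 + 27 = 47
Optimal value attained by: σ = (1, 2, 0, 3).
Answer: det⊕(C) = -3; verdict: NONSINGULAR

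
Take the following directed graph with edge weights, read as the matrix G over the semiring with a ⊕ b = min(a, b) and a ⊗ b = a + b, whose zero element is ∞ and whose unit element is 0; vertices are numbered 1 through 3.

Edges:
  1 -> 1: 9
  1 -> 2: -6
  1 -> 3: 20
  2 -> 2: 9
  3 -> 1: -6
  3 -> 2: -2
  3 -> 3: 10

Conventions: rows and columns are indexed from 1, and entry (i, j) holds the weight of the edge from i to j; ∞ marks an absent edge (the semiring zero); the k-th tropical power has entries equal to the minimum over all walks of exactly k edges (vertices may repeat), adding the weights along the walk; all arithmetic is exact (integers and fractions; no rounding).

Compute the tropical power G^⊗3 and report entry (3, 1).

G^⊗2:
  [14, 3, 29]
  [∞, 18, ∞]
  [3, -12, 14]
G^⊗3:
  [23, 8, 34]
  [∞, 27, ∞]
  [8, -3, 23]
Key observation: the optimum is the walk 3->1->3->1, with weight (-6) + 20 + (-6) = 8.
Optimal value attained by: walk 3->1->3->1.
Answer: (G^⊗3)[3][1] = 8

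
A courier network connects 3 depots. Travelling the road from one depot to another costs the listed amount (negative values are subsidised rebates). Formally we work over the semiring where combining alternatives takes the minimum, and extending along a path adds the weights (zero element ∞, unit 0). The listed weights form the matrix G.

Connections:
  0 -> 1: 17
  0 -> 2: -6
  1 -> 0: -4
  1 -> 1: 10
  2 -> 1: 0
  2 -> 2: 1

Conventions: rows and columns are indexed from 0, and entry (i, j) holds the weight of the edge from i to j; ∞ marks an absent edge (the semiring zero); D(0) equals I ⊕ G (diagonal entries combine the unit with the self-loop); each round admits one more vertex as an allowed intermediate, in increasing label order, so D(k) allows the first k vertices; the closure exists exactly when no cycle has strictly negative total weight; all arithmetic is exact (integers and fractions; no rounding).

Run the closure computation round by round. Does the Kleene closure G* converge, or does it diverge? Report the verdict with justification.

D(0):
  [0, 17, -6]
  [-4, 0, ∞]
  [∞, 0, 0]
D(1):
  [0, 17, -6]
  [-4, 0, -10]
  [∞, 0, 0]
Detection: at round 2, diagonal entry (2, 2) turns strictly negative.
Key observation: the cycle 2->1->0->2 has total weight 0 + (-4) + (-6), which is strictly negative.
Answer: DIVERGES — negative cycle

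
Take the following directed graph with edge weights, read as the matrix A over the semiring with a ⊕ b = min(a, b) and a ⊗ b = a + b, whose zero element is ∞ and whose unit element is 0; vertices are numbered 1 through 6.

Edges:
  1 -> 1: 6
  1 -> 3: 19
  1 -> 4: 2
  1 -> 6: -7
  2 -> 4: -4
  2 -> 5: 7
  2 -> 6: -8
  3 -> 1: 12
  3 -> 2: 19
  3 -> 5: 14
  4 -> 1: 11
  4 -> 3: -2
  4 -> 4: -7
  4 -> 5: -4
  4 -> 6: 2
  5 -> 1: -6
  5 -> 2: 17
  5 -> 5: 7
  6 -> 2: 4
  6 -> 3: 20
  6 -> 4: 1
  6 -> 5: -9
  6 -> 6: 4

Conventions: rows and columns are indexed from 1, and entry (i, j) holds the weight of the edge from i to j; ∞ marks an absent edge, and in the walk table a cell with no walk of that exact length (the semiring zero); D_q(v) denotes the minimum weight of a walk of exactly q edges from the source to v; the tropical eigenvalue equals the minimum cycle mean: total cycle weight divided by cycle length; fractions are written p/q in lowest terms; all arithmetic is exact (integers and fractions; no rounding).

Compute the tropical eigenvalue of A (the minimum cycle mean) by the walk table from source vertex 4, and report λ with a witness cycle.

q=0: [∞, ∞, ∞, 0, ∞, ∞]
q=1: [11, ∞, -2, -7, -4, 2]
q=2: [-10, 6, -9, -14, -11, -5]
q=3: [-17, -1, -16, -21, -18, -17]
q=4: [-24, -13, -23, -28, -26, -24]
q=5: [-32, -20, -30, -35, -33, -31]
q=6: [-39, -27, -37, -42, -40, -39]
Optimal cycle mean attained by: cycle 1->6->5->1, total (-7) + (-9) + (-6), length 3.
Answer: λ = -22/3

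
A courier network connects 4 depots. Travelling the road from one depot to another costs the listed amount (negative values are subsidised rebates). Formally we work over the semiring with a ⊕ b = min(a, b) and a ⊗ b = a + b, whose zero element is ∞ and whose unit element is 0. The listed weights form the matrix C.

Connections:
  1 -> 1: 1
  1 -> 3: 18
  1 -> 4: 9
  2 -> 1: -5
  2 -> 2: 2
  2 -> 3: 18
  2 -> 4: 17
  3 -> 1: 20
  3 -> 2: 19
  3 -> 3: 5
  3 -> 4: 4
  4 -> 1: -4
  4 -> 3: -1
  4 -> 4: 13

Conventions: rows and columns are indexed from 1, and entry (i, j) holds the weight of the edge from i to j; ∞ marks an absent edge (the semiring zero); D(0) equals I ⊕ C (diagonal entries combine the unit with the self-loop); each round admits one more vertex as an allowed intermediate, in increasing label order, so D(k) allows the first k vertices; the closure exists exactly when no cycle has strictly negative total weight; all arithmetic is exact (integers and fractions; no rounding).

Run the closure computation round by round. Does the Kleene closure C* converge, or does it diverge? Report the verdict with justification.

D(0):
  [0, ∞, 18, 9]
  [-5, 0, 18, 17]
  [20, 19, 0, 4]
  [-4, ∞, -1, 0]
D(1):
  [0, ∞, 18, 9]
  [-5, 0, 13, 4]
  [20, 19, 0, 4]
  [-4, ∞, -1, 0]
D(2):
  [0, ∞, 18, 9]
  [-5, 0, 13, 4]
  [14, 19, 0, 4]
  [-4, ∞, -1, 0]
D(3):
  [0, 37, 18, 9]
  [-5, 0, 13, 4]
  [14, 19, 0, 4]
  [-4, 18, -1, 0]
D(4):
  [0, 27, 8, 9]
  [-5, 0, 3, 4]
  [0, 19, 0, 4]
  [-4, 18, -1, 0]
Key observation: every diagonal entry stays at the unit through all rounds, so no improving cycle exists.
Answer: CONVERGES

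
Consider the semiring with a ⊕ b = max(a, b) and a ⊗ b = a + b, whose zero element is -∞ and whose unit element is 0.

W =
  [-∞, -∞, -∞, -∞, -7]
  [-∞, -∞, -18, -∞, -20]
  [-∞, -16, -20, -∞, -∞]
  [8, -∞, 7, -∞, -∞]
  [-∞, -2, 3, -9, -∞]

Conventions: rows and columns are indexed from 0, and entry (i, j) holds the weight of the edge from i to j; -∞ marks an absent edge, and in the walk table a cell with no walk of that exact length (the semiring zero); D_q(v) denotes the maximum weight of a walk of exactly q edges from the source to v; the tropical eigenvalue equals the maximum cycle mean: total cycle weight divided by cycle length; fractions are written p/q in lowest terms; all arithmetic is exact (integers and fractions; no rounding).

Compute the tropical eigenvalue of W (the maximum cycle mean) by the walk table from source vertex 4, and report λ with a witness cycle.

q=0: [-∞, -∞, -∞, -∞, 0]
q=1: [-∞, -2, 3, -9, -∞]
q=2: [-1, -13, -2, -∞, -22]
q=3: [-∞, -18, -19, -31, -8]
q=4: [-23, -10, -5, -17, -38]
q=5: [-9, -21, -10, -47, -30]
Optimal cycle mean attained by: cycle 0->4->3->0, total (-7) + (-9) + 8, length 3.
Answer: λ = -8/3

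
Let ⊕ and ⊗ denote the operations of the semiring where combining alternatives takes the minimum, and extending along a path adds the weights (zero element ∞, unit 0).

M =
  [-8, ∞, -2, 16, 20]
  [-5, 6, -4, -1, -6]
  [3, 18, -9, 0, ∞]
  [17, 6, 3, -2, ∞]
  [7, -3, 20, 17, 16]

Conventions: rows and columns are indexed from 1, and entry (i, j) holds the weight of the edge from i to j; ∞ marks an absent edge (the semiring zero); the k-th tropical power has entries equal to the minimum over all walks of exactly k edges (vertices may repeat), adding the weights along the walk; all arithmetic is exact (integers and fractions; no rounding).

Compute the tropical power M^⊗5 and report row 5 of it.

M^⊗2:
  [-16, 16, -11, -2, 12]
  [-13, -9, -13, -4, 0]
  [-6, 6, -18, -9, 12]
  [1, 4, -6, -4, 0]
  [-8, 3, -7, -4, -9]
M^⊗3:
  [-24, 4, -20, -11, 4]
  [-21, -3, -22, -13, -15]
  [-15, -3, -27, -18, 0]
  [-7, -3, -15, -6, -2]
  [-16, -12, -16, -7, -3]
M^⊗4:
  [-32, -5, -29, -20, -4]
  [-29, -18, -31, -22, -9]
  [-24, -12, -36, -27, -9]
  [-15, -5, -24, -15, -9]
  [-24, -6, -25, -16, -18]
M^⊗5:
  [-40, -14, -38, -29, -12]
  [-37, -16, -40, -31, -24]
  [-33, -21, -45, -36, -18]
  [-23, -12, -33, -24, -11]
  [-32, -21, -34, -25, -12]
Answer: row 5 of M^⊗5 = [-32, -21, -34, -25, -12]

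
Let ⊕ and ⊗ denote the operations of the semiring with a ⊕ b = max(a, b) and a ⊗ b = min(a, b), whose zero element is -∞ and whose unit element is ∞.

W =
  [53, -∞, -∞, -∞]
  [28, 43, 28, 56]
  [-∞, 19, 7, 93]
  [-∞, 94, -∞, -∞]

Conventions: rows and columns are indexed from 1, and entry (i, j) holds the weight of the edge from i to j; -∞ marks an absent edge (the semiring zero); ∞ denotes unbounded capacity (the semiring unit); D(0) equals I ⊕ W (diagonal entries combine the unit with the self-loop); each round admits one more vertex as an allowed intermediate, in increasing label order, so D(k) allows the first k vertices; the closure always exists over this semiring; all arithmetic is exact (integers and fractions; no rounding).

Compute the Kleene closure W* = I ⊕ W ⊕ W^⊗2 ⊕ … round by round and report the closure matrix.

D(0):
  [∞, -∞, -∞, -∞]
  [28, ∞, 28, 56]
  [-∞, 19, ∞, 93]
  [-∞, 94, -∞, ∞]
D(1):
  [∞, -∞, -∞, -∞]
  [28, ∞, 28, 56]
  [-∞, 19, ∞, 93]
  [-∞, 94, -∞, ∞]
D(2):
  [∞, -∞, -∞, -∞]
  [28, ∞, 28, 56]
  [19, 19, ∞, 93]
  [28, 94, 28, ∞]
D(3):
  [∞, -∞, -∞, -∞]
  [28, ∞, 28, 56]
  [19, 19, ∞, 93]
  [28, 94, 28, ∞]
D(4):
  [∞, -∞, -∞, -∞]
  [28, ∞, 28, 56]
  [28, 93, ∞, 93]
  [28, 94, 28, ∞]
Answer: W* = [[∞, -∞, -∞, -∞], [28, ∞, 28, 56], [28, 93, ∞, 93], [28, 94, 28, ∞]]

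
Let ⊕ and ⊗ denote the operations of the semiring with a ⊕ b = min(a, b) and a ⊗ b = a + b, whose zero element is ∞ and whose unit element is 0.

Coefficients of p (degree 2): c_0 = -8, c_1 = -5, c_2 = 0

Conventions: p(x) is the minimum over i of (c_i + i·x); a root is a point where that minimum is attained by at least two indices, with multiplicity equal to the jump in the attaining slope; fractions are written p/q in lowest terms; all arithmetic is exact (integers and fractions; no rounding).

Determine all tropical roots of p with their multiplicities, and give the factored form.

hull edge (i=0, c=-8) to (i=1, c=-5): slope 3, span 1
hull edge (i=1, c=-5) to (i=2, c=0): slope 5, span 1
Factored form: p(x) = 0 ⊗ (x ⊕ (-5)) ⊗ (x ⊕ (-3))
Answer: roots = -5 (mult 1), -3 (mult 1)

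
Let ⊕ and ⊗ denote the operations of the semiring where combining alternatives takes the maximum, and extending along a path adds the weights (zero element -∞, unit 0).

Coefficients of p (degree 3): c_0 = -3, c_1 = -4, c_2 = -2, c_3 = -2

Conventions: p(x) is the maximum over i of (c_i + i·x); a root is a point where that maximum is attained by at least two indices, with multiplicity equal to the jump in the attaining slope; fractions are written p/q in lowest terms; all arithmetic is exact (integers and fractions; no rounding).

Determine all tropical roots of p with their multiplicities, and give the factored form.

hull edge (i=0, c=-3) to (i=2, c=-2): slope 1/2, span 2
hull edge (i=2, c=-2) to (i=3, c=-2): slope 0, span 1
Factored form: p(x) = -2 ⊗ (x ⊕ (-1/2)) ⊗ (x ⊕ (-1/2)) ⊗ (x ⊕ 0)
Answer: roots = -1/2 (mult 2), 0 (mult 1)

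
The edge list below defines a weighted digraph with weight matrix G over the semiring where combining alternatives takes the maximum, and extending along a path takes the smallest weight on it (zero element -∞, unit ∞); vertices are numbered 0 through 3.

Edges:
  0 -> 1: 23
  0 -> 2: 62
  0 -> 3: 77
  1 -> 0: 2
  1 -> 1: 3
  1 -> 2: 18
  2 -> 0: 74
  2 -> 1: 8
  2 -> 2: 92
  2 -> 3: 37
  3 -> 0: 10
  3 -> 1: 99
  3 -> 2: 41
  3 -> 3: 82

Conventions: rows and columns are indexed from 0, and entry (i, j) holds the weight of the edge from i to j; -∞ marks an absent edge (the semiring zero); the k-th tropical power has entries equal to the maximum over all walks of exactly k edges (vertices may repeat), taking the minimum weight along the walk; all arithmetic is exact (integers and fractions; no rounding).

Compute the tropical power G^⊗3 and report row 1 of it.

G^⊗2:
  [62, 77, 62, 77]
  [18, 8, 18, 18]
  [74, 37, 92, 74]
  [41, 82, 41, 82]
G^⊗3:
  [62, 77, 62, 77]
  [18, 18, 18, 18]
  [74, 74, 92, 74]
  [41, 82, 41, 82]
Answer: row 1 of G^⊗3 = [18, 18, 18, 18]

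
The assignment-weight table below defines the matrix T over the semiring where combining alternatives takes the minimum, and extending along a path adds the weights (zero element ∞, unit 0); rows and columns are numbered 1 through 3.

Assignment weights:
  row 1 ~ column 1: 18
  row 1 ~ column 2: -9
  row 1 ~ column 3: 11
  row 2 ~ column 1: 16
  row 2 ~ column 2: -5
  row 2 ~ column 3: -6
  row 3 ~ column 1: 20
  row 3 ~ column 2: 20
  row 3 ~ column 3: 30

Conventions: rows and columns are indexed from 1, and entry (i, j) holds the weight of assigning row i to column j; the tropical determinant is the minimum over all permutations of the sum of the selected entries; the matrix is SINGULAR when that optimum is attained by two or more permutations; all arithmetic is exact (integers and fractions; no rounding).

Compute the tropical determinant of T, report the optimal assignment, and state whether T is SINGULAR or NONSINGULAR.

σ = (1, 2, 3): 18 + (-5) + 30 = 43
σ = (1, 3, 2): 18 + (-6) + 20 = 32
σ = (2, 1, 3): (-9) + 16 + 30 = 37
σ = (2, 3, 1): (-9) + (-6) + 20 = 5
σ = (3, 1, 2): 11 + 16 + 20 = 47
σ = (3, 2, 1): 11 + (-5) + 20 = 26
Optimal value attained by: σ = (2, 3, 1).
Answer: det⊕(T) = 5; verdict: NONSINGULAR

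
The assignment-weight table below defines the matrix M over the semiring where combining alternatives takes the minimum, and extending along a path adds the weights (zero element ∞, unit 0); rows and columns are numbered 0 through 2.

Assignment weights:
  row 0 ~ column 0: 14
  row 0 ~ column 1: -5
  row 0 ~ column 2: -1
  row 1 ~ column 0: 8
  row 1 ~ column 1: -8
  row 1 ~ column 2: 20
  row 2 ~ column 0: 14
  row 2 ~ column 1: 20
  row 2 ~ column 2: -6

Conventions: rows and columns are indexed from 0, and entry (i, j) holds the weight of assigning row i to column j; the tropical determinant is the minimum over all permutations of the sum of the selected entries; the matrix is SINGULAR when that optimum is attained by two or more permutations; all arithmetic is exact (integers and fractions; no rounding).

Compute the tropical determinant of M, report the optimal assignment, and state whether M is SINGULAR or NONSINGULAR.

σ = (0, 1, 2): 14 + (-8) + (-6) = 0
σ = (0, 2, 1): 14 + 20 + 20 = 54
σ = (1, 0, 2): (-5) + 8 + (-6) = -3
σ = (1, 2, 0): (-5) + 20 + 14 = 29
σ = (2, 0, 1): (-1) + 8 + 20 = 27
σ = (2, 1, 0): (-1) + (-8) + 14 = 5
Optimal value attained by: σ = (1, 0, 2).
Answer: det⊕(M) = -3; verdict: NONSINGULAR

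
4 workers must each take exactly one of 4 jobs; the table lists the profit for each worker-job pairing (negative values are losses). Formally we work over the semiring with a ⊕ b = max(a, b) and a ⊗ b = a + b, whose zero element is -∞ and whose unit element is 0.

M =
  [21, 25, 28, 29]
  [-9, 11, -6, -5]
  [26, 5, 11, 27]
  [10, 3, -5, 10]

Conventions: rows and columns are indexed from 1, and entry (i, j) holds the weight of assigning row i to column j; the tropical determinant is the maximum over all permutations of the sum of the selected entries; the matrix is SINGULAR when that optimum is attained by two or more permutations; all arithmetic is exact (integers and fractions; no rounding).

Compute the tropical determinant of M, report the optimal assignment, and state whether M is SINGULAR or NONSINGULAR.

σ = (1, 2, 3, 4): 21 + 11 + 11 + 10 = 53
σ = (1, 2, 4, 3): 21 + 11 + 27 + (-5) = 54
σ = (1, 3, 2, 4): 21 + (-6) + 5 + 10 = 30
σ = (1, 3, 4, 2): 21 + (-6) + 27 + 3 = 45
σ = (1, 4, 2, 3): 21 + (-5) + 5 + (-5) = 16
σ = (1, 4, 3, 2): 21 + (-5) + 11 + 3 = 30
σ = (2, 1, 3, 4): 25 + (-9) + 11 + 10 = 37
σ = (2, 1, 4, 3): 25 + (-9) + 27 + (-5) = 38
σ = (2, 3, 1, 4): 25 + (-6) + 26 + 10 = 55
σ = (2, 3, 4, 1): 25 + (-6) + 27 + 10 = 56
σ = (2, 4, 1, 3): 25 + (-5) + 26 + (-5) = 41
σ = (2, 4, 3, 1): 25 + (-5) + 11 + 10 = 41
σ = (3, 1, 2, 4): 28 + (-9) + 5 + 10 = 34
σ = (3, 1, 4, 2): 28 + (-9) + 27 + 3 = 49
σ = (3, 2, 1, 4): 28 + 11 + 26 + 10 = 75
σ = (3, 2, 4, 1): 28 + 11 + 27 + 10 = 76
σ = (3, 4, 1, 2): 28 + (-5) + 26 + 3 = 52
σ = (3, 4, 2, 1): 28 + (-5) + 5 + 10 = 38
σ = (4, 1, 2, 3): 29 + (-9) + 5 + (-5) = 20
σ = (4, 1, 3, 2): 29 + (-9) + 11 + 3 = 34
σ = (4, 2, 1, 3): 29 + 11 + 26 + (-5) = 61
σ = (4, 2, 3, 1): 29 + 11 + 11 + 10 = 61
σ = (4, 3, 1, 2): 29 + (-6) + 26 + 3 = 52
σ = (4, 3, 2, 1): 29 + (-6) + 5 + 10 = 38
Optimal value attained by: σ = (3, 2, 4, 1).
Answer: det⊕(M) = 76; verdict: NONSINGULAR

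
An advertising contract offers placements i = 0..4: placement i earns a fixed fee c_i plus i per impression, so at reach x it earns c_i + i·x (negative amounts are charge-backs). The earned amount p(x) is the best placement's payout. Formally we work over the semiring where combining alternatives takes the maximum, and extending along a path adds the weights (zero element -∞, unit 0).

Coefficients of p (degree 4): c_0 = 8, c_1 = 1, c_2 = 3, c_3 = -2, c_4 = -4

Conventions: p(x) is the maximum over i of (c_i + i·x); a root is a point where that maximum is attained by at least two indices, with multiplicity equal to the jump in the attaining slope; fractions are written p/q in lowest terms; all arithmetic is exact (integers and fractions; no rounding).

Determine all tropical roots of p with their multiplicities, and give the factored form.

hull edge (i=0, c=8) to (i=2, c=3): slope -5/2, span 2
hull edge (i=2, c=3) to (i=4, c=-4): slope -7/2, span 2
Factored form: p(x) = -4 ⊗ (x ⊕ 5/2) ⊗ (x ⊕ 5/2) ⊗ (x ⊕ 7/2) ⊗ (x ⊕ 7/2)
Answer: roots = 5/2 (mult 2), 7/2 (mult 2)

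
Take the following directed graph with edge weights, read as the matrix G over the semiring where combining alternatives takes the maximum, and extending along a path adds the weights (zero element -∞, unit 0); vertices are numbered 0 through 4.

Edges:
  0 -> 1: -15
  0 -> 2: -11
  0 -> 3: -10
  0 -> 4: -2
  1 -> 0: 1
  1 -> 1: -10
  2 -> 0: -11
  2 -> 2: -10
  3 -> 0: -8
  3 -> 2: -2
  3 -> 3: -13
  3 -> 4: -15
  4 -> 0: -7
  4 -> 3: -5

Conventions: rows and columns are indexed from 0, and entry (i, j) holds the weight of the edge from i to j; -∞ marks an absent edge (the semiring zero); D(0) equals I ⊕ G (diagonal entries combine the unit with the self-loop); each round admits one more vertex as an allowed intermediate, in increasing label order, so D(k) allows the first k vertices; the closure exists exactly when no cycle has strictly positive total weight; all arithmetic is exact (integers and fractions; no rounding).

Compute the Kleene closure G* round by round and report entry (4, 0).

D(0):
  [0, -15, -11, -10, -2]
  [1, 0, -∞, -∞, -∞]
  [-11, -∞, 0, -∞, -∞]
  [-8, -∞, -2, 0, -15]
  [-7, -∞, -∞, -5, 0]
D(1):
  [0, -15, -11, -10, -2]
  [1, 0, -10, -9, -1]
  [-11, -26, 0, -21, -13]
  [-8, -23, -2, 0, -10]
  [-7, -22, -18, -5, 0]
D(2):
  [0, -15, -11, -10, -2]
  [1, 0, -10, -9, -1]
  [-11, -26, 0, -21, -13]
  [-8, -23, -2, 0, -10]
  [-7, -22, -18, -5, 0]
D(3):
  [0, -15, -11, -10, -2]
  [1, 0, -10, -9, -1]
  [-11, -26, 0, -21, -13]
  [-8, -23, -2, 0, -10]
  [-7, -22, -18, -5, 0]
D(4):
  [0, -15, -11, -10, -2]
  [1, 0, -10, -9, -1]
  [-11, -26, 0, -21, -13]
  [-8, -23, -2, 0, -10]
  [-7, -22, -7, -5, 0]
D(5):
  [0, -15, -9, -7, -2]
  [1, 0, -8, -6, -1]
  [-11, -26, 0, -18, -13]
  [-8, -23, -2, 0, -10]
  [-7, -22, -7, -5, 0]
Answer: G*[4][0] = -7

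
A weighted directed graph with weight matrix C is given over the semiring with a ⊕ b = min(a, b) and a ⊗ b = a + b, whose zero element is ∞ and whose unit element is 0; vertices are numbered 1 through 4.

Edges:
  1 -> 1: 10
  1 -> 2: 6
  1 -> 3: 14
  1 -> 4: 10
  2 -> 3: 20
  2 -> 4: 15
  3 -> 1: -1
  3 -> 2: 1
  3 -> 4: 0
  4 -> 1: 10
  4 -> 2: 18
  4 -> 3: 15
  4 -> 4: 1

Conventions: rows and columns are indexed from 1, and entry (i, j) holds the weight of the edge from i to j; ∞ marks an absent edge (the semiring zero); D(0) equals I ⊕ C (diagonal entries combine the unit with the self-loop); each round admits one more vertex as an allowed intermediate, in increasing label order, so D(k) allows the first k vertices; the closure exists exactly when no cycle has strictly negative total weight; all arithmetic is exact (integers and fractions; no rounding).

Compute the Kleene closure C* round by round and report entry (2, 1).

D(0):
  [0, 6, 14, 10]
  [∞, 0, 20, 15]
  [-1, 1, 0, 0]
  [10, 18, 15, 0]
D(1):
  [0, 6, 14, 10]
  [∞, 0, 20, 15]
  [-1, 1, 0, 0]
  [10, 16, 15, 0]
D(2):
  [0, 6, 14, 10]
  [∞, 0, 20, 15]
  [-1, 1, 0, 0]
  [10, 16, 15, 0]
D(3):
  [0, 6, 14, 10]
  [19, 0, 20, 15]
  [-1, 1, 0, 0]
  [10, 16, 15, 0]
D(4):
  [0, 6, 14, 10]
  [19, 0, 20, 15]
  [-1, 1, 0, 0]
  [10, 16, 15, 0]
Answer: C*[2][1] = 19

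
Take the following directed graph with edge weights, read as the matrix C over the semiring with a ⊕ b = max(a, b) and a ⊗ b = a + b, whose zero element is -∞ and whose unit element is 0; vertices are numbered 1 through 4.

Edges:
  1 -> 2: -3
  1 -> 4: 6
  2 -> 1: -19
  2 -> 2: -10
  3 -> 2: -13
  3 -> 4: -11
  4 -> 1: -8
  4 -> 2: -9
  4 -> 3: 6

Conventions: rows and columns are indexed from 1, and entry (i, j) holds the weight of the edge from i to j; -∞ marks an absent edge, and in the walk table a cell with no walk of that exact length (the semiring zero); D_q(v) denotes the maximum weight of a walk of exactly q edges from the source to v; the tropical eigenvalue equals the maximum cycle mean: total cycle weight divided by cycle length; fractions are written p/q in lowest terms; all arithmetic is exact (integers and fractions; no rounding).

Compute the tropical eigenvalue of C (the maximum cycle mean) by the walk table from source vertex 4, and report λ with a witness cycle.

q=0: [-∞, -∞, -∞, 0]
q=1: [-8, -9, 6, -∞]
q=2: [-28, -7, -∞, -2]
q=3: [-10, -11, 4, -22]
q=4: [-30, -9, -16, -4]
Optimal cycle mean attained by: cycle 1->4->1, total 6 + (-8), length 2.
Answer: λ = -1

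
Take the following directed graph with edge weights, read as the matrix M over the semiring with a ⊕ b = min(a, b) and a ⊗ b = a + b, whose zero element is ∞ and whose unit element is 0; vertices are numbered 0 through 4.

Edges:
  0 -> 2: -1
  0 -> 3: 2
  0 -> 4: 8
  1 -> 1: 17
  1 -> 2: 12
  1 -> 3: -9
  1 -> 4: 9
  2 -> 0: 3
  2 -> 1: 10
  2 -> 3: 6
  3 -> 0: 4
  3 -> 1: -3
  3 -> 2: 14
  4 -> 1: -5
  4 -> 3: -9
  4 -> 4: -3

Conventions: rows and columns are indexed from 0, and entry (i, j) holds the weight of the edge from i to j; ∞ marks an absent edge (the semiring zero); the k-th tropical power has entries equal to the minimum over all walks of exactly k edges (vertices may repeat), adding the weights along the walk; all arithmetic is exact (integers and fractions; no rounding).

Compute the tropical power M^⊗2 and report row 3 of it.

M^⊗2:
  [2, -1, 16, -1, 5]
  [-5, -12, 5, 0, 6]
  [10, 3, 2, 1, 11]
  [17, 14, 3, -12, 6]
  [-5, -12, 5, -14, -6]
Answer: row 3 of M^⊗2 = [17, 14, 3, -12, 6]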